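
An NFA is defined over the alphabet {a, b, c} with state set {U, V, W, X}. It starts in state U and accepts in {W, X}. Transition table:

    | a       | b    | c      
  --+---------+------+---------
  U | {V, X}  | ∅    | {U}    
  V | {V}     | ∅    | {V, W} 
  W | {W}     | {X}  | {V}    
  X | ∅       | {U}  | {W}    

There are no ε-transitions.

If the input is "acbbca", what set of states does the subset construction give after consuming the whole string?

Start in {U}.
Read 'a': {U} → {V, X}.
Read 'c': {V, X} → {V, W}.
Read 'b': {V, W} → {X}.
Read 'b': {X} → {U}.
Read 'c': {U} → {U}.
Read 'a': {U} → {V, X}.

{V, X}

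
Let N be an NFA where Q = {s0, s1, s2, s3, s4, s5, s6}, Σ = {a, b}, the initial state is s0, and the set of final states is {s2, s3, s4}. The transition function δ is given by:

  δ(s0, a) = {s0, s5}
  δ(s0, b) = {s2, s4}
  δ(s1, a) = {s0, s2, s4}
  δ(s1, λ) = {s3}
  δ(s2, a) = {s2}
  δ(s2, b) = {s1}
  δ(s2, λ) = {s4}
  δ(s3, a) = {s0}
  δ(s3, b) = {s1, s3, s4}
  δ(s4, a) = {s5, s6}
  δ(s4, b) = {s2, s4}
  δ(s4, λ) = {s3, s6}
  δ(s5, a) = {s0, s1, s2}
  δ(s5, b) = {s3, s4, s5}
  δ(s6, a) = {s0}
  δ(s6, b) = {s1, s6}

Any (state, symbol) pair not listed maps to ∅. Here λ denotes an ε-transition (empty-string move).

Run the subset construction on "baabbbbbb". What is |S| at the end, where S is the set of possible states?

Start in {s0}.
Read 'b': s0→{s2, s4}; union {s2, s4}; ε-closure = {s2, s3, s4, s6}.
Read 'a': s2→{s2}, s3→{s0}, s4→{s5, s6}, s6→{s0}; union {s0, s2, s5, s6}; ε-closure = {s0, s2, s3, s4, s5, s6}.
Read 'a': s0→{s0, s5}, s2→{s2}, s3→{s0}, s4→{s5, s6}, s5→{s0, s1, s2}, s6→{s0}; union {s0, s1, s2, s5, s6}; ε-closure = {s0, s1, s2, s3, s4, s5, s6}.
Read 'b': s0→{s2, s4}, s1→∅, s2→{s1}, s3→{s1, s3, s4}, s4→{s2, s4}, s5→{s3, s4, s5}, s6→{s1, s6}; now {s1, s2, s3, s4, s5, s6}.
Read 'b': s1→∅, s2→{s1}, s3→{s1, s3, s4}, s4→{s2, s4}, s5→{s3, s4, s5}, s6→{s1, s6}; now {s1, s2, s3, s4, s5, s6}.
Read 'b': s1→∅, s2→{s1}, s3→{s1, s3, s4}, s4→{s2, s4}, s5→{s3, s4, s5}, s6→{s1, s6}; now {s1, s2, s3, s4, s5, s6}.
Read 'b': s1→∅, s2→{s1}, s3→{s1, s3, s4}, s4→{s2, s4}, s5→{s3, s4, s5}, s6→{s1, s6}; now {s1, s2, s3, s4, s5, s6}.
Read 'b': s1→∅, s2→{s1}, s3→{s1, s3, s4}, s4→{s2, s4}, s5→{s3, s4, s5}, s6→{s1, s6}; now {s1, s2, s3, s4, s5, s6}.
Read 'b': s1→∅, s2→{s1}, s3→{s1, s3, s4}, s4→{s2, s4}, s5→{s3, s4, s5}, s6→{s1, s6}; now {s1, s2, s3, s4, s5, s6}.
That set has 6 states.

6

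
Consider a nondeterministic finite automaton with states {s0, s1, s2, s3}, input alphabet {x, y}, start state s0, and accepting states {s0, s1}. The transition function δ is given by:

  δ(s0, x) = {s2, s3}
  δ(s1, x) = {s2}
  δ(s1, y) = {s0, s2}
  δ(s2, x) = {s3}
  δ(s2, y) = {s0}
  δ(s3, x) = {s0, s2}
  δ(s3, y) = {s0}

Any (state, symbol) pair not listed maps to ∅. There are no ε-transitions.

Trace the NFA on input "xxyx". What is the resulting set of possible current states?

Start in {s0}.
Read 'x': s0→{s2, s3}; now {s2, s3}.
Read 'x': s2→{s3}, s3→{s0, s2}; now {s0, s2, s3}.
Read 'y': s0→∅, s2→{s0}, s3→{s0}; now {s0}.
Read 'x': s0→{s2, s3}; now {s2, s3}.

{s2, s3}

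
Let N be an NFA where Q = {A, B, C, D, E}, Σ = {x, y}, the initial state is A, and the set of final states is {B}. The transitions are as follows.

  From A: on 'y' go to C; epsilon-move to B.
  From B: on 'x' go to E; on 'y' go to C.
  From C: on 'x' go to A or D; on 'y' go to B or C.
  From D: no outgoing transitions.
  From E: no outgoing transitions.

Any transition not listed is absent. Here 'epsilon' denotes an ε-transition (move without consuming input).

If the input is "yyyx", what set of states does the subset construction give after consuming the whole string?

{A, B, D, E}

Start: ε-closure({A}) = {A, B}.
Read 'y': {A, B} → {C}.
Read 'y': {C} → {B, C}.
Read 'y': {B, C} → {B, C}.
Read 'x': {B, C} → {A, B, D, E}.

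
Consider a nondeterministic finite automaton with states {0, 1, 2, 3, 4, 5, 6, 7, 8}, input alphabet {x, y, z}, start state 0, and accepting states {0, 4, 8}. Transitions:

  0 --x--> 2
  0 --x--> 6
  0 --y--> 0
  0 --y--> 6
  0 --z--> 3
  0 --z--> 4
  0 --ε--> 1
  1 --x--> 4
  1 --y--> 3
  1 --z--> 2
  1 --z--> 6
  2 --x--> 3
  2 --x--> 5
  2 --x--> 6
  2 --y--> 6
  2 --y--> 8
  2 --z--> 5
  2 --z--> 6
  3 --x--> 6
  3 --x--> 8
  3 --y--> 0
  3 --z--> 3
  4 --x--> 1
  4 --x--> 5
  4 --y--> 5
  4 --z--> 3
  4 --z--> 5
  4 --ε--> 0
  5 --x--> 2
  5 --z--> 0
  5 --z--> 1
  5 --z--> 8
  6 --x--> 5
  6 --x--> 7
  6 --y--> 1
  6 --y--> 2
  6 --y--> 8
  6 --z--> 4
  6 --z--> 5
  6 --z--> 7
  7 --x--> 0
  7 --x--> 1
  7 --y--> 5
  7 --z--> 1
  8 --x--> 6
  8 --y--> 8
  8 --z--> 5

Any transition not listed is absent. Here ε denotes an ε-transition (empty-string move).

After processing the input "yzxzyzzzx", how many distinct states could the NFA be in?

9

Start: ε-closure({0}) = {0, 1}.
Read 'y': 0→{0, 6}, 1→{3}; union {0, 3, 6}; ε-closure = {0, 1, 3, 6}.
Read 'z': 0→{3, 4}, 1→{2, 6}, 3→{3}, 6→{4, 5, 7}; union {2, 3, 4, 5, 6, 7}; ε-closure = {0, 1, 2, 3, 4, 5, 6, 7}.
Read 'x': 0→{2, 6}, 1→{4}, 2→{3, 5, 6}, 3→{6, 8}, 4→{1, 5}, 5→{2}, 6→{5, 7}, 7→{0, 1}; now {0, 1, 2, 3, 4, 5, 6, 7, 8}.
Read 'z': 0→{3, 4}, 1→{2, 6}, 2→{5, 6}, 3→{3}, 4→{3, 5}, 5→{0, 1, 8}, 6→{4, 5, 7}, 7→{1}, 8→{5}; now {0, 1, 2, 3, 4, 5, 6, 7, 8}.
Read 'y': 0→{0, 6}, 1→{3}, 2→{6, 8}, 3→{0}, 4→{5}, 5→∅, 6→{1, 2, 8}, 7→{5}, 8→{8}; now {0, 1, 2, 3, 5, 6, 8}.
Read 'z': 0→{3, 4}, 1→{2, 6}, 2→{5, 6}, 3→{3}, 5→{0, 1, 8}, 6→{4, 5, 7}, 8→{5}; now {0, 1, 2, 3, 4, 5, 6, 7, 8}.
Read 'z': 0→{3, 4}, 1→{2, 6}, 2→{5, 6}, 3→{3}, 4→{3, 5}, 5→{0, 1, 8}, 6→{4, 5, 7}, 7→{1}, 8→{5}; now {0, 1, 2, 3, 4, 5, 6, 7, 8}.
Read 'z': 0→{3, 4}, 1→{2, 6}, 2→{5, 6}, 3→{3}, 4→{3, 5}, 5→{0, 1, 8}, 6→{4, 5, 7}, 7→{1}, 8→{5}; now {0, 1, 2, 3, 4, 5, 6, 7, 8}.
Read 'x': 0→{2, 6}, 1→{4}, 2→{3, 5, 6}, 3→{6, 8}, 4→{1, 5}, 5→{2}, 6→{5, 7}, 7→{0, 1}, 8→{6}; now {0, 1, 2, 3, 4, 5, 6, 7, 8}.
That set has 9 states.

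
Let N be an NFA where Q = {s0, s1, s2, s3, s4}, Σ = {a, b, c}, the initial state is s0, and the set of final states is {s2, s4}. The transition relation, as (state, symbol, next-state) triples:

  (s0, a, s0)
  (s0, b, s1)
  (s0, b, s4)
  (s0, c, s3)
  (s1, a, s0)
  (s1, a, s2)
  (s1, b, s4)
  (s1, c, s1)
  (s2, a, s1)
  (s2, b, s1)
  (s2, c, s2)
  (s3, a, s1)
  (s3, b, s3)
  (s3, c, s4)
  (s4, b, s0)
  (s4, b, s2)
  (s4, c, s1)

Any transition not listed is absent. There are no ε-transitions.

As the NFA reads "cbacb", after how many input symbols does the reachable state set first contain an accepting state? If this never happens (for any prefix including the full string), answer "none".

5

Start in {s0}.
Read 'c': {s0} → {s3}.
Read 'b': {s3} → {s3}.
Read 'a': {s3} → {s1}.
Read 'c': {s1} → {s1}.
Read 'b': {s1} → {s4}.
None of the earlier sets intersect F, but {s4} does.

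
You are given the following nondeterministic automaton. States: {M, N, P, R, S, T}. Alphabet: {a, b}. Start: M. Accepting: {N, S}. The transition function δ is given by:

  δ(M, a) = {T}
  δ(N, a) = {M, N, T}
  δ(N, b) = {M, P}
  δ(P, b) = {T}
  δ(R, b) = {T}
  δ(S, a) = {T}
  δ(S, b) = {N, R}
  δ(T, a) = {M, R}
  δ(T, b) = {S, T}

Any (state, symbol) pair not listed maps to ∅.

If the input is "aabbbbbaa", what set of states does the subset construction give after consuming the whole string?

Start in {M}.
Read 'a': {M} → {T}.
Read 'a': {T} → {M, R}.
Read 'b': {M, R} → {T}.
Read 'b': {T} → {S, T}.
Read 'b': {S, T} → {N, R, S, T}.
Read 'b': {N, R, S, T} → {M, N, P, R, S, T}.
Read 'b': {M, N, P, R, S, T} → {M, N, P, R, S, T}.
Read 'a': {M, N, P, R, S, T} → {M, N, R, T}.
Read 'a': {M, N, R, T} → {M, N, R, T}.

{M, N, R, T}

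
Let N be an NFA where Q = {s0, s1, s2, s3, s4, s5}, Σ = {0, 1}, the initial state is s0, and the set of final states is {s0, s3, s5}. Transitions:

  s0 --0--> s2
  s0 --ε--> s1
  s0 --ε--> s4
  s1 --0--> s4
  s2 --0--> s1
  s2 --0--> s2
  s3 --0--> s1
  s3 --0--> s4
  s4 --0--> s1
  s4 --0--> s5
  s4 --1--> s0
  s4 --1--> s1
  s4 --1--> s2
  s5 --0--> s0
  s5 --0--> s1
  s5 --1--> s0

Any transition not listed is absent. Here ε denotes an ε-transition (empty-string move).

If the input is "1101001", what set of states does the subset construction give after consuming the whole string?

Start: ε-closure({s0}) = {s0, s1, s4}.
Read '1': s0→∅, s1→∅, s4→{s0, s1, s2}; union {s0, s1, s2}; ε-closure = {s0, s1, s2, s4}.
Read '1': s0→∅, s1→∅, s2→∅, s4→{s0, s1, s2}; union {s0, s1, s2}; ε-closure = {s0, s1, s2, s4}.
Read '0': s0→{s2}, s1→{s4}, s2→{s1, s2}, s4→{s1, s5}; now {s1, s2, s4, s5}.
Read '1': s1→∅, s2→∅, s4→{s0, s1, s2}, s5→{s0}; union {s0, s1, s2}; ε-closure = {s0, s1, s2, s4}.
Read '0': s0→{s2}, s1→{s4}, s2→{s1, s2}, s4→{s1, s5}; now {s1, s2, s4, s5}.
Read '0': s1→{s4}, s2→{s1, s2}, s4→{s1, s5}, s5→{s0, s1}; now {s0, s1, s2, s4, s5}.
Read '1': s0→∅, s1→∅, s2→∅, s4→{s0, s1, s2}, s5→{s0}; union {s0, s1, s2}; ε-closure = {s0, s1, s2, s4}.

{s0, s1, s2, s4}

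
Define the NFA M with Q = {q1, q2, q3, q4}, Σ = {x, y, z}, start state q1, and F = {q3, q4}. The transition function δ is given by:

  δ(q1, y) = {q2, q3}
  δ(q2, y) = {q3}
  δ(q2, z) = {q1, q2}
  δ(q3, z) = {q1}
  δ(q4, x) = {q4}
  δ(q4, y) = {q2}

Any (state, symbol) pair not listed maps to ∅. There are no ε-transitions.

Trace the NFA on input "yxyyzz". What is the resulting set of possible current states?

∅

Start in {q1}.
Read 'y': {q1} → {q2, q3}.
Read 'x': {q2, q3} → ∅.
The set is empty and remains empty for the remaining 4 symbols.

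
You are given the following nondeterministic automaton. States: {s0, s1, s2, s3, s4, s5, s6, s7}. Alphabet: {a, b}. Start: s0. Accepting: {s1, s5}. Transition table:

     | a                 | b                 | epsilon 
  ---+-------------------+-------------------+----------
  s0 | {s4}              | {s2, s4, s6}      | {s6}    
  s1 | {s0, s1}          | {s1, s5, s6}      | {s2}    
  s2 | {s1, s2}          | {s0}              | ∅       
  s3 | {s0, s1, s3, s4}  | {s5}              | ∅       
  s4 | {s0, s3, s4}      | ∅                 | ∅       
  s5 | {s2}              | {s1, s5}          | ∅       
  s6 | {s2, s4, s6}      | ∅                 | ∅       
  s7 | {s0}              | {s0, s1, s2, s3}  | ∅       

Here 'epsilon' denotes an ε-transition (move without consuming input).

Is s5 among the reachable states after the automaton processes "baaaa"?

Start: ε-closure({s0}) = {s0, s6}.
Read 'b': s0→{s2, s4, s6}, s6→∅; now {s2, s4, s6}.
Read 'a': s2→{s1, s2}, s4→{s0, s3, s4}, s6→{s2, s4, s6}; now {s0, s1, s2, s3, s4, s6}.
Read 'a': s0→{s4}, s1→{s0, s1}, s2→{s1, s2}, s3→{s0, s1, s3, s4}, s4→{s0, s3, s4}, s6→{s2, s4, s6}; now {s0, s1, s2, s3, s4, s6}.
Read 'a': s0→{s4}, s1→{s0, s1}, s2→{s1, s2}, s3→{s0, s1, s3, s4}, s4→{s0, s3, s4}, s6→{s2, s4, s6}; now {s0, s1, s2, s3, s4, s6}.
Read 'a': s0→{s4}, s1→{s0, s1}, s2→{s1, s2}, s3→{s0, s1, s3, s4}, s4→{s0, s3, s4}, s6→{s2, s4, s6}; now {s0, s1, s2, s3, s4, s6}.
State s5 is not in {s0, s1, s2, s3, s4, s6}.

No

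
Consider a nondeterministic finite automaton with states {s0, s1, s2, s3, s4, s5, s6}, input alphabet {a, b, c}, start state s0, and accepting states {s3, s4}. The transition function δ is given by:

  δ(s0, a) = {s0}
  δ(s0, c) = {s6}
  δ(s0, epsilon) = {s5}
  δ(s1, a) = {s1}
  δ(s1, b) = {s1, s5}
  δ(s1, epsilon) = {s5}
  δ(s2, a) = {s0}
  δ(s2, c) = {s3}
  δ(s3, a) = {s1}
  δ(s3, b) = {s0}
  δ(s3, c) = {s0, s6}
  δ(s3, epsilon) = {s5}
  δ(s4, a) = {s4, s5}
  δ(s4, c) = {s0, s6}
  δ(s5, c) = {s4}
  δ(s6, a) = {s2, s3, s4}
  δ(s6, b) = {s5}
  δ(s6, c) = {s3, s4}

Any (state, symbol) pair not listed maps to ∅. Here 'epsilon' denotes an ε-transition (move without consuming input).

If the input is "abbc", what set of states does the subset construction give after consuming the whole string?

Start: ε-closure({s0}) = {s0, s5}.
Read 'a': {s0, s5} → {s0, s5}.
Read 'b': {s0, s5} → ∅.
The set is empty and remains empty for the remaining 2 symbols.

∅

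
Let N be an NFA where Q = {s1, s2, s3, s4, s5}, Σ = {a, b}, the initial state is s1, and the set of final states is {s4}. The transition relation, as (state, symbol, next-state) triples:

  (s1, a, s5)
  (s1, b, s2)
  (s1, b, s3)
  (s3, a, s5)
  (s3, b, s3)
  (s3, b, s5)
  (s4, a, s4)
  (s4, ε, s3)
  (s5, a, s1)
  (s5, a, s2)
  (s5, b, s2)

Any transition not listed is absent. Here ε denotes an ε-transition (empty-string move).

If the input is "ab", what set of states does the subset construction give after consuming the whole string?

Start in {s1}.
Read 'a': s1→{s5}; now {s5}.
Read 'b': s5→{s2}; now {s2}.

{s2}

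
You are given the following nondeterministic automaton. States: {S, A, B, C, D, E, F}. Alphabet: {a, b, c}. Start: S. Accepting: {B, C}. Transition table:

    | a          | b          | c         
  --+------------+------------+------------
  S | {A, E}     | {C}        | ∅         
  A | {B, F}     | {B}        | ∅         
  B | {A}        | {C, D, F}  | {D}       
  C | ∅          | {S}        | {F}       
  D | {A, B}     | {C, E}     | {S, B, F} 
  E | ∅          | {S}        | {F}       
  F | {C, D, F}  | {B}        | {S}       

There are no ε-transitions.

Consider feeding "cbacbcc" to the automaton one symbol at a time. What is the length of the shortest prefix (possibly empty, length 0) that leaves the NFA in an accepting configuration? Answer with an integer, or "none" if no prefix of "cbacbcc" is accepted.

Start in {S}.
Read 'c': {S} → ∅.
The set is empty and remains empty for the remaining 6 symbols.
No reachable set along the way intersects F.

none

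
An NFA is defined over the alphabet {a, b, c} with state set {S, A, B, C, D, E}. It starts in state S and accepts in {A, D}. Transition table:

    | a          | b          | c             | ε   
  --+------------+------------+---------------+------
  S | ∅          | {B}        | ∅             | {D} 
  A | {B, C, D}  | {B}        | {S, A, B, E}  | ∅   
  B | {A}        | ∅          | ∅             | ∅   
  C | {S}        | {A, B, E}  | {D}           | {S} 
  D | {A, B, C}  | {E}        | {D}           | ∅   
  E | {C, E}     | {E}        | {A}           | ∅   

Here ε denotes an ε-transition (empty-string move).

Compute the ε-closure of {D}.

Begin with {D}.
No ε-moves leave this set, so the closure equals the set itself.

{D}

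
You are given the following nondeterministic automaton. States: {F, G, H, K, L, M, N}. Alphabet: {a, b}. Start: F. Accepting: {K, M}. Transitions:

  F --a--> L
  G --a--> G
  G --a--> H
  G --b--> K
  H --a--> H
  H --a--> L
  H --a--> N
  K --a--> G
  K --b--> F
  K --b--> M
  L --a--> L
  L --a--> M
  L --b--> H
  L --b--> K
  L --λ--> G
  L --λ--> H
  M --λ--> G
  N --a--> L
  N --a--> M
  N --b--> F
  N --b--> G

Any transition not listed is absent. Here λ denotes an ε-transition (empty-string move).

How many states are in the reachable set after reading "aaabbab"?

2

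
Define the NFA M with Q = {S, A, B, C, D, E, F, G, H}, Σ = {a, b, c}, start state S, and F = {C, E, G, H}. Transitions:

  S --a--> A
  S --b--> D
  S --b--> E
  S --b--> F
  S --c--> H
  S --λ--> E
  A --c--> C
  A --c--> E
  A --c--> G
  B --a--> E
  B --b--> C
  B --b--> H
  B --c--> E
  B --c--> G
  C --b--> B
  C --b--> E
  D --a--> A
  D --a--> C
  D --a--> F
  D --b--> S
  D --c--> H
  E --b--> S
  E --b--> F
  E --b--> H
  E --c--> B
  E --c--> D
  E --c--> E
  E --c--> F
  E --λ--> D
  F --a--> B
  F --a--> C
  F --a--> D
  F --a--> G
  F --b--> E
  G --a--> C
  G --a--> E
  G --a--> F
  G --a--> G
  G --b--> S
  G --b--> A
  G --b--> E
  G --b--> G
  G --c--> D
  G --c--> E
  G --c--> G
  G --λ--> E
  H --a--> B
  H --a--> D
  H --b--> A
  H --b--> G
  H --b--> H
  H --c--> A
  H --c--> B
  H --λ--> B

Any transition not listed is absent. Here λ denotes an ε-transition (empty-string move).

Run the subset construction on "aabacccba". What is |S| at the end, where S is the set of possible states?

Start: ε-closure({S}) = {S, D, E}.
Read 'a': S→{A}, D→{A, C, F}, E→∅; now {A, C, F}.
Read 'a': A→∅, C→∅, F→{B, C, D, G}; union {B, C, D, G}; ε-closure = {B, C, D, E, G}.
Read 'b': B→{C, H}, C→{B, E}, D→{S}, E→{S, F, H}, G→{S, A, E, G}; union {S, A, B, C, E, F, G, H}; ε-closure = {S, A, B, C, D, E, F, G, H}.
Read 'a': S→{A}, A→∅, B→{E}, C→∅, D→{A, C, F}, E→∅, F→{B, C, D, G}, G→{C, E, F, G}, H→{B, D}; now {A, B, C, D, E, F, G}.
Read 'c': A→{C, E, G}, B→{E, G}, C→∅, D→{H}, E→{B, D, E, F}, F→∅, G→{D, E, G}; now {B, C, D, E, F, G, H}.
Read 'c': B→{E, G}, C→∅, D→{H}, E→{B, D, E, F}, F→∅, G→{D, E, G}, H→{A, B}; now {A, B, D, E, F, G, H}.
Read 'c': A→{C, E, G}, B→{E, G}, D→{H}, E→{B, D, E, F}, F→∅, G→{D, E, G}, H→{A, B}; now {A, B, C, D, E, F, G, H}.
Read 'b': A→∅, B→{C, H}, C→{B, E}, D→{S}, E→{S, F, H}, F→{E}, G→{S, A, E, G}, H→{A, G, H}; union {S, A, B, C, E, F, G, H}; ε-closure = {S, A, B, C, D, E, F, G, H}.
Read 'a': S→{A}, A→∅, B→{E}, C→∅, D→{A, C, F}, E→∅, F→{B, C, D, G}, G→{C, E, F, G}, H→{B, D}; now {A, B, C, D, E, F, G}.
That set has 7 states.

7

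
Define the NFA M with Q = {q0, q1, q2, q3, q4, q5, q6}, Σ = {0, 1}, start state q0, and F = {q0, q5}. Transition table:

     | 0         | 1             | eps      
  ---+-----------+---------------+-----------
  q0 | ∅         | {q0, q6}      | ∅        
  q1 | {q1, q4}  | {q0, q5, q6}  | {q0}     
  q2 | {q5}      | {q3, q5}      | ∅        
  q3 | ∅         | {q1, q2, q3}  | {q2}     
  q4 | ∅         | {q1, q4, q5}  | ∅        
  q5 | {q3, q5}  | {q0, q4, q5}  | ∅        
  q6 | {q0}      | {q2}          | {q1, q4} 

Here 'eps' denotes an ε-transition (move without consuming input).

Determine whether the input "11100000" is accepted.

Start in {q0}.
Read '1': q0→{q0, q6}; union {q0, q6}; ε-closure = {q0, q1, q4, q6}.
Read '1': q0→{q0, q6}, q1→{q0, q5, q6}, q4→{q1, q4, q5}, q6→{q2}; now {q0, q1, q2, q4, q5, q6}.
Read '1': q0→{q0, q6}, q1→{q0, q5, q6}, q2→{q3, q5}, q4→{q1, q4, q5}, q5→{q0, q4, q5}, q6→{q2}; now {q0, q1, q2, q3, q4, q5, q6}.
Read '0': q0→∅, q1→{q1, q4}, q2→{q5}, q3→∅, q4→∅, q5→{q3, q5}, q6→{q0}; union {q0, q1, q3, q4, q5}; ε-closure = {q0, q1, q2, q3, q4, q5}.
Read '0': q0→∅, q1→{q1, q4}, q2→{q5}, q3→∅, q4→∅, q5→{q3, q5}; union {q1, q3, q4, q5}; ε-closure = {q0, q1, q2, q3, q4, q5}.
Read '0': q0→∅, q1→{q1, q4}, q2→{q5}, q3→∅, q4→∅, q5→{q3, q5}; union {q1, q3, q4, q5}; ε-closure = {q0, q1, q2, q3, q4, q5}.
Read '0': q0→∅, q1→{q1, q4}, q2→{q5}, q3→∅, q4→∅, q5→{q3, q5}; union {q1, q3, q4, q5}; ε-closure = {q0, q1, q2, q3, q4, q5}.
Read '0': q0→∅, q1→{q1, q4}, q2→{q5}, q3→∅, q4→∅, q5→{q3, q5}; union {q1, q3, q4, q5}; ε-closure = {q0, q1, q2, q3, q4, q5}.
The final set {q0, q1, q2, q3, q4, q5} contains the accepting states q0, q5.

Yes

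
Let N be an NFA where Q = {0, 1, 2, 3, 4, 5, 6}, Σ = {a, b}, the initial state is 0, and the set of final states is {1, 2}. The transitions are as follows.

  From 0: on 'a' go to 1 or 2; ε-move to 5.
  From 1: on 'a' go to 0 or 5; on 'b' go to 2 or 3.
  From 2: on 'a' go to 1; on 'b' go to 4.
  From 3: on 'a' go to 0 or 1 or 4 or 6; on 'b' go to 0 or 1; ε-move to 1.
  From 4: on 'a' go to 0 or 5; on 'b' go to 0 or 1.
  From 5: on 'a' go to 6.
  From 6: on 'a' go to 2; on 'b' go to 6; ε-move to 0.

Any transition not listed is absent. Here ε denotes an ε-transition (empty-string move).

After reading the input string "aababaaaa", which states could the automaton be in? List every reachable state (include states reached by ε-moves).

{0, 1, 2, 5, 6}

Start: ε-closure({0}) = {0, 5}.
Read 'a': 0→{1, 2}, 5→{6}; union {1, 2, 6}; ε-closure = {0, 1, 2, 5, 6}.
Read 'a': 0→{1, 2}, 1→{0, 5}, 2→{1}, 5→{6}, 6→{2}; now {0, 1, 2, 5, 6}.
Read 'b': 0→∅, 1→{2, 3}, 2→{4}, 5→∅, 6→{6}; union {2, 3, 4, 6}; ε-closure = {0, 1, 2, 3, 4, 5, 6}.
Read 'a': 0→{1, 2}, 1→{0, 5}, 2→{1}, 3→{0, 1, 4, 6}, 4→{0, 5}, 5→{6}, 6→{2}; now {0, 1, 2, 4, 5, 6}.
Read 'b': 0→∅, 1→{2, 3}, 2→{4}, 4→{0, 1}, 5→∅, 6→{6}; union {0, 1, 2, 3, 4, 6}; ε-closure = {0, 1, 2, 3, 4, 5, 6}.
Read 'a': 0→{1, 2}, 1→{0, 5}, 2→{1}, 3→{0, 1, 4, 6}, 4→{0, 5}, 5→{6}, 6→{2}; now {0, 1, 2, 4, 5, 6}.
Read 'a': 0→{1, 2}, 1→{0, 5}, 2→{1}, 4→{0, 5}, 5→{6}, 6→{2}; now {0, 1, 2, 5, 6}.
Read 'a': 0→{1, 2}, 1→{0, 5}, 2→{1}, 5→{6}, 6→{2}; now {0, 1, 2, 5, 6}.
Read 'a': 0→{1, 2}, 1→{0, 5}, 2→{1}, 5→{6}, 6→{2}; now {0, 1, 2, 5, 6}.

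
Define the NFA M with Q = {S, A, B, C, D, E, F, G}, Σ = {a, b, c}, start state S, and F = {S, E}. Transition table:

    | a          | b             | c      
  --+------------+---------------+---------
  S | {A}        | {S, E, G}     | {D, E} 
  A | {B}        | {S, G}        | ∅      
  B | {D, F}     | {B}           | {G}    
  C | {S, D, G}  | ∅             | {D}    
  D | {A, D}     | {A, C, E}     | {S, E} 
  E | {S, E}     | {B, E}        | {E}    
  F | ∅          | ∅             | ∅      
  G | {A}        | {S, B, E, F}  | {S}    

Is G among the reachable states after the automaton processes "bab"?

Start in {S}.
Read 'b': S→{S, E, G}; now {S, E, G}.
Read 'a': S→{A}, E→{S, E}, G→{A}; now {S, A, E}.
Read 'b': S→{S, E, G}, A→{S, G}, E→{B, E}; now {S, B, E, G}.
State G is in {S, B, E, G}.

Yes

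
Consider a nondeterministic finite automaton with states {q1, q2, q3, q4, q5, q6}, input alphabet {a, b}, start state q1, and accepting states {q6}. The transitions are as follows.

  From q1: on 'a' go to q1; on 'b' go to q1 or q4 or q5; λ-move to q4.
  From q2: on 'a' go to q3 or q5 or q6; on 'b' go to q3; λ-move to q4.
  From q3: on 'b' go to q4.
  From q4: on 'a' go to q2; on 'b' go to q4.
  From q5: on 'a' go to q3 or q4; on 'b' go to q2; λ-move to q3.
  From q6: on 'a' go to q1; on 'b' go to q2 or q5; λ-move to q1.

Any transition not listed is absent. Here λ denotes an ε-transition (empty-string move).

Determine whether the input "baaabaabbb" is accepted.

No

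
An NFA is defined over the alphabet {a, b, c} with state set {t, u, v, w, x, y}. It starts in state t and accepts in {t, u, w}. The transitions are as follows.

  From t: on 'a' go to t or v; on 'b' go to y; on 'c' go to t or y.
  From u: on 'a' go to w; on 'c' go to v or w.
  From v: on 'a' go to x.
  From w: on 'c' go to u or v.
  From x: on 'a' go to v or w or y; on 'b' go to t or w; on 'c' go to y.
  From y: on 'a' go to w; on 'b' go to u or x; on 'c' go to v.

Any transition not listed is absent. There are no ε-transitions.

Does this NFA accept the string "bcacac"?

Yes

Start in {t}.
Read 'b': t→{y}; now {y}.
Read 'c': y→{v}; now {v}.
Read 'a': v→{x}; now {x}.
Read 'c': x→{y}; now {y}.
Read 'a': y→{w}; now {w}.
Read 'c': w→{u, v}; now {u, v}.
The final set {u, v} contains the accepting state u.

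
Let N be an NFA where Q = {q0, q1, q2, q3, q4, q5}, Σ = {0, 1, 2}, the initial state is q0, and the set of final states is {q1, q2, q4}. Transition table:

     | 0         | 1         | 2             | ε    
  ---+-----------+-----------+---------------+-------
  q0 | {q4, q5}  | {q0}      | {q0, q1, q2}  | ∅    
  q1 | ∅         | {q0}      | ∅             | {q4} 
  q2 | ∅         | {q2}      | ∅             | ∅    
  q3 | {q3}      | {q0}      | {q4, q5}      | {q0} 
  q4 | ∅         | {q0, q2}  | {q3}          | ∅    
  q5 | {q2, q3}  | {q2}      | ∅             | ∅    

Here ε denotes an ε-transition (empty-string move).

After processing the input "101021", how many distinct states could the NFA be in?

1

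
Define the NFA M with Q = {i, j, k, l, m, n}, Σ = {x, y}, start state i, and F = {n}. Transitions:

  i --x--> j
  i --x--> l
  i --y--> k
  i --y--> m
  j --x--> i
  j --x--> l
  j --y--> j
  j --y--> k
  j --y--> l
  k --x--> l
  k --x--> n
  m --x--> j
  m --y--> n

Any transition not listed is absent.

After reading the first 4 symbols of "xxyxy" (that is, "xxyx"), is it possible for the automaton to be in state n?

Yes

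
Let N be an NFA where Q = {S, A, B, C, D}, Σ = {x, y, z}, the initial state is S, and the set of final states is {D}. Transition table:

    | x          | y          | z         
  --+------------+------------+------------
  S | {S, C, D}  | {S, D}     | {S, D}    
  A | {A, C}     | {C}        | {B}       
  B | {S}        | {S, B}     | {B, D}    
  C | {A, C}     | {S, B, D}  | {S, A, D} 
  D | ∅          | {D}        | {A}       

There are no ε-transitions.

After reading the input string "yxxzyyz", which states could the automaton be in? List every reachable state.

{S, A, B, D}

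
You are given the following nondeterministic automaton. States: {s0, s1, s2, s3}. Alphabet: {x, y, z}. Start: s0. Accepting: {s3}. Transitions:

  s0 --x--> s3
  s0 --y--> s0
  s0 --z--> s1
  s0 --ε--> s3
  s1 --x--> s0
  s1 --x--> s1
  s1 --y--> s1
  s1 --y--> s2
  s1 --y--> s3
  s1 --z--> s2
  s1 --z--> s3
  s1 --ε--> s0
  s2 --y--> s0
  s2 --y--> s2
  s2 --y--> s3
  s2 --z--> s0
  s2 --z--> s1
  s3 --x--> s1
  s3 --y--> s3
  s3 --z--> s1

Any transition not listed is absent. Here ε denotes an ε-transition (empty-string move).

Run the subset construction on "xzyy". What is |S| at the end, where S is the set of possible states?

4

Start: ε-closure({s0}) = {s0, s3}.
Read 'x': {s0, s3} → {s0, s1, s3}.
Read 'z': {s0, s1, s3} → {s0, s1, s2, s3}.
Read 'y': {s0, s1, s2, s3} → {s0, s1, s2, s3}.
Read 'y': {s0, s1, s2, s3} → {s0, s1, s2, s3}.
That set has 4 states.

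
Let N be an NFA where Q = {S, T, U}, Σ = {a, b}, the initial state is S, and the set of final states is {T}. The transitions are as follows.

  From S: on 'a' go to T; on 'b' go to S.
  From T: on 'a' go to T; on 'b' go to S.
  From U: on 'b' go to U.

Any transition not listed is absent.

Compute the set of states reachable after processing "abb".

{S}

Start in {S}.
Read 'a': S→{T}; now {T}.
Read 'b': T→{S}; now {S}.
Read 'b': S→{S}; now {S}.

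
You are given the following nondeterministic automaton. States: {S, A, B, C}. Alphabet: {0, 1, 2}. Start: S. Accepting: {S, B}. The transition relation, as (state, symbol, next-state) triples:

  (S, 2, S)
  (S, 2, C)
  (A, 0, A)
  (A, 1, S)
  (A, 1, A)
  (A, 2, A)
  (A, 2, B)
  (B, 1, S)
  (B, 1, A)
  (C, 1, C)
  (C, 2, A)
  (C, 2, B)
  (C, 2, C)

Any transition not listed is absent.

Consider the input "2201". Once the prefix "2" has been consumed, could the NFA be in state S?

Yes

Start in {S}.
Read '2': {S} → {S, C}.
State S is in {S, C}.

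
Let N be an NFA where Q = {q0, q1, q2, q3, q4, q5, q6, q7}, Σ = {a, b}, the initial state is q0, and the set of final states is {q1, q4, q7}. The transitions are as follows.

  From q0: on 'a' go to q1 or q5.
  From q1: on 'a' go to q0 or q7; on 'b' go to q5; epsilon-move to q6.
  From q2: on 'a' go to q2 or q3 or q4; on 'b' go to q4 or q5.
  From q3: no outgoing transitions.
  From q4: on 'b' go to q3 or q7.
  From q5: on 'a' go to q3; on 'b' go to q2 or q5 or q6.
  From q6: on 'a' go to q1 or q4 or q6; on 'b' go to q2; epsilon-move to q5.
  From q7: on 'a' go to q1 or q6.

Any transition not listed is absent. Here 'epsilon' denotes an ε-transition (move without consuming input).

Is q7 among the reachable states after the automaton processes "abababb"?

Start in {q0}.
Read 'a': {q0} → {q1, q5, q6}.
Read 'b': {q1, q5, q6} → {q2, q5, q6}.
Read 'a': {q2, q5, q6} → {q1, q2, q3, q4, q5, q6}.
Read 'b': {q1, q2, q3, q4, q5, q6} → {q2, q3, q4, q5, q6, q7}.
Read 'a': {q2, q3, q4, q5, q6, q7} → {q1, q2, q3, q4, q5, q6}.
Read 'b': {q1, q2, q3, q4, q5, q6} → {q2, q3, q4, q5, q6, q7}.
Read 'b': {q2, q3, q4, q5, q6, q7} → {q2, q3, q4, q5, q6, q7}.
State q7 is in {q2, q3, q4, q5, q6, q7}.

Yes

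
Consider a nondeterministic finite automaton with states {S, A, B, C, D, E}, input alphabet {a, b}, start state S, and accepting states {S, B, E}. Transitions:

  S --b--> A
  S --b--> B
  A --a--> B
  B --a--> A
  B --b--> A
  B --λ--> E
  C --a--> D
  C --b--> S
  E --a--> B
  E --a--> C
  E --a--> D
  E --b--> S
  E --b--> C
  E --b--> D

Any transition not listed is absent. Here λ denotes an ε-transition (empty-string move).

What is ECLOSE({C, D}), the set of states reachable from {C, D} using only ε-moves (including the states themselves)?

Begin with {C, D}.
No ε-moves leave this set, so the closure equals the set itself.

{C, D}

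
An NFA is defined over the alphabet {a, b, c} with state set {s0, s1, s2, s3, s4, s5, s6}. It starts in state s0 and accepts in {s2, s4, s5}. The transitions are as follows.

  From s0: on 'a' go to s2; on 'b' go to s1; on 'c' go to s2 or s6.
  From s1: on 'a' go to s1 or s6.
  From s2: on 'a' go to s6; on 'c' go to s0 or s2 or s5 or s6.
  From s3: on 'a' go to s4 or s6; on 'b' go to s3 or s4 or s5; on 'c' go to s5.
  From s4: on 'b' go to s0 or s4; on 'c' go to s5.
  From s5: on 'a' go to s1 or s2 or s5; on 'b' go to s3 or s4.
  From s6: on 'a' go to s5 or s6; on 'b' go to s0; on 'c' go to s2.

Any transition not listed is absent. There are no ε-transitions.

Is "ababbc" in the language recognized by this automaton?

Start in {s0}.
Read 'a': s0→{s2}; now {s2}.
Read 'b': s2→∅; now ∅.
The set is empty and remains empty for the remaining 4 symbols.
The final set ∅ contains no accepting state.

No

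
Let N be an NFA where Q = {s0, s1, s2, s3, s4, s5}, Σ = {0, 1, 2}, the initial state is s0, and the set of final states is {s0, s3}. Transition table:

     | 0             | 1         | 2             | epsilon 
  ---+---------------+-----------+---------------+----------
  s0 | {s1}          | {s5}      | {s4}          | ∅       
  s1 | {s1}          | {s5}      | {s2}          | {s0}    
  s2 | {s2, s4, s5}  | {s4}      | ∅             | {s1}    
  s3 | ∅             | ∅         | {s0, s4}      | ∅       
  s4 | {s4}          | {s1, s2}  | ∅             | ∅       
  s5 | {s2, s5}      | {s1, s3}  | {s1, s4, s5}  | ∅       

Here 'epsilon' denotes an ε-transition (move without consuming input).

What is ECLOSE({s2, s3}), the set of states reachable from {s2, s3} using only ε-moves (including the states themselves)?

{s0, s1, s2, s3}

Begin with {s2, s3}.
ε-move s2 → s1; add s1.
ε-move s1 → s0; add s0.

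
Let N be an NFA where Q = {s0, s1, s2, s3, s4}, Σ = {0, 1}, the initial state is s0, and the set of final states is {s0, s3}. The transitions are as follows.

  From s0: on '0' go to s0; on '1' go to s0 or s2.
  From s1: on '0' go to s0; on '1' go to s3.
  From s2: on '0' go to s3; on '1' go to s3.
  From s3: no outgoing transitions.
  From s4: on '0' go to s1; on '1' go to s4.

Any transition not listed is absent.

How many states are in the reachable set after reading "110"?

2

Start in {s0}.
Read '1': s0→{s0, s2}; now {s0, s2}.
Read '1': s0→{s0, s2}, s2→{s3}; now {s0, s2, s3}.
Read '0': s0→{s0}, s2→{s3}, s3→∅; now {s0, s3}.
That set has 2 states.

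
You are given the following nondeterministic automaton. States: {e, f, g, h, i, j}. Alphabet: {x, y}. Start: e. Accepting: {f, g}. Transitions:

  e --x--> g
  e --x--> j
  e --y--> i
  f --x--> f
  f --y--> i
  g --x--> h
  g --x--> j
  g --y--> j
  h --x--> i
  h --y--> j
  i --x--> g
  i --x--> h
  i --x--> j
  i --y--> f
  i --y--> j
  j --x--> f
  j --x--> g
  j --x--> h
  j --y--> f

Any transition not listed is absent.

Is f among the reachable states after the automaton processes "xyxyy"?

Yes

Start in {e}.
Read 'x': {e} → {g, j}.
Read 'y': {g, j} → {f, j}.
Read 'x': {f, j} → {f, g, h}.
Read 'y': {f, g, h} → {i, j}.
Read 'y': {i, j} → {f, j}.
State f is in {f, j}.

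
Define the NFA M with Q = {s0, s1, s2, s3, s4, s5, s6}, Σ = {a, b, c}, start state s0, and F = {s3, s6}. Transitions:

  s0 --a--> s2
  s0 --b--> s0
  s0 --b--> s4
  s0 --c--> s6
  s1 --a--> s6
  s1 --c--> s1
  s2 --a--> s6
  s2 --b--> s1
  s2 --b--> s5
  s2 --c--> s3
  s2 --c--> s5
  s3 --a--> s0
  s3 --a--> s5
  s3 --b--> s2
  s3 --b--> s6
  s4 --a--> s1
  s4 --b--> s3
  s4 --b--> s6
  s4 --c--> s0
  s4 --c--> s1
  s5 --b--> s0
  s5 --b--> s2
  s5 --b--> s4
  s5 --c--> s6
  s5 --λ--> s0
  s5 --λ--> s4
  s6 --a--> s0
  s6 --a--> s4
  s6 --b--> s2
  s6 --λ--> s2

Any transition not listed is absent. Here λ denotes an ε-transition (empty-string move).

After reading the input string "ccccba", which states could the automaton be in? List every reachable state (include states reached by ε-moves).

Start in {s0}.
Read 'c': s0→{s6}; union {s6}; ε-closure = {s2, s6}.
Read 'c': s2→{s3, s5}, s6→∅; union {s3, s5}; ε-closure = {s0, s3, s4, s5}.
Read 'c': s0→{s6}, s3→∅, s4→{s0, s1}, s5→{s6}; union {s0, s1, s6}; ε-closure = {s0, s1, s2, s6}.
Read 'c': s0→{s6}, s1→{s1}, s2→{s3, s5}, s6→∅; union {s1, s3, s5, s6}; ε-closure = {s0, s1, s2, s3, s4, s5, s6}.
Read 'b': s0→{s0, s4}, s1→∅, s2→{s1, s5}, s3→{s2, s6}, s4→{s3, s6}, s5→{s0, s2, s4}, s6→{s2}; now {s0, s1, s2, s3, s4, s5, s6}.
Read 'a': s0→{s2}, s1→{s6}, s2→{s6}, s3→{s0, s5}, s4→{s1}, s5→∅, s6→{s0, s4}; now {s0, s1, s2, s4, s5, s6}.

{s0, s1, s2, s4, s5, s6}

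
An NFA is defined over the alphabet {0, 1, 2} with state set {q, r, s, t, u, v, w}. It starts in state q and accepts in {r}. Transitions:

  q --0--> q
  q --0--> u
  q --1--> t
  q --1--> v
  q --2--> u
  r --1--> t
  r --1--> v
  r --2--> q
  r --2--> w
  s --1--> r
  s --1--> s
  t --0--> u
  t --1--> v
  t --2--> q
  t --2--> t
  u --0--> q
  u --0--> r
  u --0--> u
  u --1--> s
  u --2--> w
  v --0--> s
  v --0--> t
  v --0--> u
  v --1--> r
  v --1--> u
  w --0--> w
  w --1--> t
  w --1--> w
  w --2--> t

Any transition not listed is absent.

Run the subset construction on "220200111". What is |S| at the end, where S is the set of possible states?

5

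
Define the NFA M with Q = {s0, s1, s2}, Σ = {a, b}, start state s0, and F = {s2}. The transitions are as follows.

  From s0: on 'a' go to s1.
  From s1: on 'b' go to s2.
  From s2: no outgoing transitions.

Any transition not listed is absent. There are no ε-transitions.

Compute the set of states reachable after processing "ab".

{s2}

Start in {s0}.
Read 'a': s0→{s1}; now {s1}.
Read 'b': s1→{s2}; now {s2}.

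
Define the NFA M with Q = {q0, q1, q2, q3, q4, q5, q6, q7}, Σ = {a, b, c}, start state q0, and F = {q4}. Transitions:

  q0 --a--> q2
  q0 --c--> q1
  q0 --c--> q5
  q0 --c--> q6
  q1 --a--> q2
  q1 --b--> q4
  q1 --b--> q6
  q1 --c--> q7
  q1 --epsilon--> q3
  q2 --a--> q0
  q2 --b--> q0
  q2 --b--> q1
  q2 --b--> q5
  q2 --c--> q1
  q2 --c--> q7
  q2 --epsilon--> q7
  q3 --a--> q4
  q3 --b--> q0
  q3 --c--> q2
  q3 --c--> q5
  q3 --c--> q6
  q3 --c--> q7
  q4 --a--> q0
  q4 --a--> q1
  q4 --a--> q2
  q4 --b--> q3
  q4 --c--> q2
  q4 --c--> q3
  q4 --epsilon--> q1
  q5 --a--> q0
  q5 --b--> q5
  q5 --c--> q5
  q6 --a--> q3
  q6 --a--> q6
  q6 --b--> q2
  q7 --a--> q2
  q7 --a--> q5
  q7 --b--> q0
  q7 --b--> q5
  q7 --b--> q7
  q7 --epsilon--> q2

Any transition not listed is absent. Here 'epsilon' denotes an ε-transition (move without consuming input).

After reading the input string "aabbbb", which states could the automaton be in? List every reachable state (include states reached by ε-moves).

{q0, q1, q2, q3, q4, q5, q6, q7}

Start in {q0}.
Read 'a': q0→{q2}; union {q2}; ε-closure = {q2, q7}.
Read 'a': q2→{q0}, q7→{q2, q5}; union {q0, q2, q5}; ε-closure = {q0, q2, q5, q7}.
Read 'b': q0→∅, q2→{q0, q1, q5}, q5→{q5}, q7→{q0, q5, q7}; union {q0, q1, q5, q7}; ε-closure = {q0, q1, q2, q3, q5, q7}.
Read 'b': q0→∅, q1→{q4, q6}, q2→{q0, q1, q5}, q3→{q0}, q5→{q5}, q7→{q0, q5, q7}; union {q0, q1, q4, q5, q6, q7}; ε-closure = {q0, q1, q2, q3, q4, q5, q6, q7}.
Read 'b': q0→∅, q1→{q4, q6}, q2→{q0, q1, q5}, q3→{q0}, q4→{q3}, q5→{q5}, q6→{q2}, q7→{q0, q5, q7}; now {q0, q1, q2, q3, q4, q5, q6, q7}.
Read 'b': q0→∅, q1→{q4, q6}, q2→{q0, q1, q5}, q3→{q0}, q4→{q3}, q5→{q5}, q6→{q2}, q7→{q0, q5, q7}; now {q0, q1, q2, q3, q4, q5, q6, q7}.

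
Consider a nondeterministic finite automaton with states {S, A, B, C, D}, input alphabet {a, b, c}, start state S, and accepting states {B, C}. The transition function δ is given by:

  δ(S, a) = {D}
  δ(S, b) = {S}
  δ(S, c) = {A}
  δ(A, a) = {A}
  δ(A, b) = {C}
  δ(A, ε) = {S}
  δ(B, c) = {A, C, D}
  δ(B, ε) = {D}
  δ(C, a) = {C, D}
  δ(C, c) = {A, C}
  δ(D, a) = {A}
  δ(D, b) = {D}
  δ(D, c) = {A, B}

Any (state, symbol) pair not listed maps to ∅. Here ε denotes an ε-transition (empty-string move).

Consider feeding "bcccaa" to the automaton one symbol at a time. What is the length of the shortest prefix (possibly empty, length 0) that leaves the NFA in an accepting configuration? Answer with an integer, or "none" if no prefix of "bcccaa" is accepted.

none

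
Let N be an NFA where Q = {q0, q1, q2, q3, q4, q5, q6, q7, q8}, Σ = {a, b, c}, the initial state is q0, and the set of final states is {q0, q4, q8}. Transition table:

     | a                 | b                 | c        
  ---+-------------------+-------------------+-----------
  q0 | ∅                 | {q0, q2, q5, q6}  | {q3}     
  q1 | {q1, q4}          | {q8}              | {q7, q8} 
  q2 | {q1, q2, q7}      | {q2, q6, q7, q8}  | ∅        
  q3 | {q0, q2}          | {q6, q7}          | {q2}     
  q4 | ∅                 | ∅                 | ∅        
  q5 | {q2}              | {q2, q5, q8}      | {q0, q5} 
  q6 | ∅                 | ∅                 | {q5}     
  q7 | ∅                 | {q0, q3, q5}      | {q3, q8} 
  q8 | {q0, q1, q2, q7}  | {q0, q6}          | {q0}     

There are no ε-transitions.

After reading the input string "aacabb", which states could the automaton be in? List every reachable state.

∅

Start in {q0}.
Read 'a': {q0} → ∅.
The set is empty and remains empty for the remaining 5 symbols.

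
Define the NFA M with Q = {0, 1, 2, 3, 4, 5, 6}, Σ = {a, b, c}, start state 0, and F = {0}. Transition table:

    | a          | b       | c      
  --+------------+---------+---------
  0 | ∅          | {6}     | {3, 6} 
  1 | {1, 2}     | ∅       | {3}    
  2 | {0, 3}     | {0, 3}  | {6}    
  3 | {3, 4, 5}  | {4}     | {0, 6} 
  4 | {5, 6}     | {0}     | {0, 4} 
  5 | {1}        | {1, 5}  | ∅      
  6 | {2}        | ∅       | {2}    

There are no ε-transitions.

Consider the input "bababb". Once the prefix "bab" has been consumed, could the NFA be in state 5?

No

Start in {0}.
Read 'b': 0→{6}; now {6}.
Read 'a': 6→{2}; now {2}.
Read 'b': 2→{0, 3}; now {0, 3}.
State 5 is not in {0, 3}.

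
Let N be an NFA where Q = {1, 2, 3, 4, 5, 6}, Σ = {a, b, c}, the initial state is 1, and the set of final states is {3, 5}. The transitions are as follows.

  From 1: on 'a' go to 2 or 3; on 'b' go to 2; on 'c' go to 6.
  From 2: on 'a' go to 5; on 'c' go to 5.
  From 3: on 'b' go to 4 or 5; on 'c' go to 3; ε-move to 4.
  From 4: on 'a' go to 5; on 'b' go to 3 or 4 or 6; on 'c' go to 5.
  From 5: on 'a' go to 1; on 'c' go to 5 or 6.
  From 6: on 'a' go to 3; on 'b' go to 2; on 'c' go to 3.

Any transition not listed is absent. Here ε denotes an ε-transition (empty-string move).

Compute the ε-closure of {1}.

{1}

Begin with {1}.
No ε-moves leave this set, so the closure equals the set itself.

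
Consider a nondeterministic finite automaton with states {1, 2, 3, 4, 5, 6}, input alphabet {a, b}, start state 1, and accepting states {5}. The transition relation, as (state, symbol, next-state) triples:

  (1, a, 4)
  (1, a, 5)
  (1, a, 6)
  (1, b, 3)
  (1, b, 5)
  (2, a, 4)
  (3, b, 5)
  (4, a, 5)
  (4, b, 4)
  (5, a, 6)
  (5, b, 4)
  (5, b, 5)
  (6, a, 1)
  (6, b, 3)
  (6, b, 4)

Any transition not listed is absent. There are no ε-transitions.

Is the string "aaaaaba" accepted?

Yes

Start in {1}.
Read 'a': 1→{4, 5, 6}; now {4, 5, 6}.
Read 'a': 4→{5}, 5→{6}, 6→{1}; now {1, 5, 6}.
Read 'a': 1→{4, 5, 6}, 5→{6}, 6→{1}; now {1, 4, 5, 6}.
Read 'a': 1→{4, 5, 6}, 4→{5}, 5→{6}, 6→{1}; now {1, 4, 5, 6}.
Read 'a': 1→{4, 5, 6}, 4→{5}, 5→{6}, 6→{1}; now {1, 4, 5, 6}.
Read 'b': 1→{3, 5}, 4→{4}, 5→{4, 5}, 6→{3, 4}; now {3, 4, 5}.
Read 'a': 3→∅, 4→{5}, 5→{6}; now {5, 6}.
The final set {5, 6} contains the accepting state 5.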